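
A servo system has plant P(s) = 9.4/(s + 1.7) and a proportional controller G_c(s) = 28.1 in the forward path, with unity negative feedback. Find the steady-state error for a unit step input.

The loop is type 0. Static position error constant K_pos = G_c(0)·P(0) = 28.1·5.529 = 155.4.
Steady-state error to a unit step: e_ss = 1/(1+K_pos) = 1/156.4 = 0.00639.

0.00639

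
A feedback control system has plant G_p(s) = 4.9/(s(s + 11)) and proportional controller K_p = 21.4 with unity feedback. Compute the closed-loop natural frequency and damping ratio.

1 + K_p·G_p(s) = 0 gives s² + 11s + 104.9 = 0.
So ω_n² = 104.9 ⇒ ω_n = 10.24 rad/s, and ζ = 11/(2ω_n) = 0.537.

ω_n = 10.2 rad/s, ζ = 0.537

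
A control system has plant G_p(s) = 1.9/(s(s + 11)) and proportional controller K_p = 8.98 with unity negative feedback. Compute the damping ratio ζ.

ζ = 1.33

The closed-loop denominator is s(s+11) + 8.98·1.9 = s² + 11s + 17.06.
Matching s² + 2ζω_n s + ω_n²: ω_n = √17.06 = 4.131 rad/s and 2ζω_n = 11, so ζ = 11/(2·4.131) = 1.33.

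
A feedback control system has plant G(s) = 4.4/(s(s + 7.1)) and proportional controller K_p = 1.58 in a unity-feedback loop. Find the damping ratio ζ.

The closed-loop denominator is s(s+7.1) + 1.58·4.4 = s² + 7.1s + 6.952.
So ω_n² = 6.952 ⇒ ω_n = 2.637 rad/s, and ζ = 7.1/(2ω_n) = 1.35.

ζ = 1.35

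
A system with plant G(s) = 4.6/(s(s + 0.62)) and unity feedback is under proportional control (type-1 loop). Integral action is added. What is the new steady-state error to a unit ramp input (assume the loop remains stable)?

The integrator raises the loop to type 2, so K_v → ∞ and e_ss to a ramp is zero.

0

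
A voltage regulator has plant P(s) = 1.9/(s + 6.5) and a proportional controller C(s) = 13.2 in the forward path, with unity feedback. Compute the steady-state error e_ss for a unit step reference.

0.206

The loop is type 0. Static position error constant K_pos = C(0)·P(0) = 13.2·0.2923 = 3.858.
Steady-state error to a unit step: e_ss = 1/(1+K_pos) = 1/4.858 = 0.206.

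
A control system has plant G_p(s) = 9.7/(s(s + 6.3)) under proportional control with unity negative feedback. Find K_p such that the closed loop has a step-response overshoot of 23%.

K_p = 5.7

From %OS = 100·exp(−πζ/√(1−ζ²)) = 23%, ζ = −ln(0.23)/√(π²+ln²(0.23)) = 0.4237.
Characteristic equation s² + 6.3s + 9.7K_p = 0 gives ζ = 6.3/(2√(9.7K_p)).
Setting ζ = 0.4237: √(9.7K_p) = 6.3/(2·0.4237) = 7.434, so K_p = 55.26/9.7 = 5.7.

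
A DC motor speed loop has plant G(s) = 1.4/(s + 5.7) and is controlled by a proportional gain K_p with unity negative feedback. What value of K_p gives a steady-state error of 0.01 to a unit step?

For a type-0 loop with proportional control, e_ss = 1/(1 + K_p·G(0)).
G(0) = 0.2456. Require 1/(1 + K_p·0.2456) = 0.01, so 1 + 0.2456·K_p = 100.
K_p = (100 − 1)/0.2456 = 403.

K_p = 403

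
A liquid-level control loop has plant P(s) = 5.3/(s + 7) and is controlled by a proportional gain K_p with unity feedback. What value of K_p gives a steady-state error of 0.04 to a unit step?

The loop is type 0, so e_ss(step) = 1/(1 + K_pos) with K_pos = K_p·P(0).
P(0) = 0.7571. Require 1/(1 + K_p·0.7571) = 0.04, so 1 + 0.7571·K_p = 25.
K_p = (25 − 1)/0.7571 = 31.7.

K_p = 31.7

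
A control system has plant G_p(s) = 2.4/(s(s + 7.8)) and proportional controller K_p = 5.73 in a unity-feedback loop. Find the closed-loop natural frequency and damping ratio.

ω_n = 3.71 rad/s, ζ = 1.05

With unity feedback the closed-loop characteristic equation is s² + 7.8s + 5.73·2.4 = s² + 7.8s + 13.75 = 0.
Matching s² + 2ζω_n s + ω_n²: ω_n = √13.75 = 3.708 rad/s and 2ζω_n = 7.8, so ζ = 7.8/(2·3.708) = 1.05.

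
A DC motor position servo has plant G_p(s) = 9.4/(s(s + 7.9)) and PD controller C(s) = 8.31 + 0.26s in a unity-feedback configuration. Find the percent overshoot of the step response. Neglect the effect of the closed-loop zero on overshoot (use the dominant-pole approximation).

Forward path: (8.31 + 0.26s)·9.4/(s(s+7.9)). The closed-loop characteristic equation is s² + (7.9 + 9.4·0.26)s + 9.4·8.31 = 0.
That is s² + 10.34s + 78.11 = 0, so ω_n = 8.838 rad/s and ζ = 10.34/(2·8.838) = 0.5852.
%OS = 100·exp(−πζ/√(1−ζ²)) = 10.4%.

10.4%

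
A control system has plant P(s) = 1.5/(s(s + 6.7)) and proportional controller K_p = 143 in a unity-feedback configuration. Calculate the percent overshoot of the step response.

From 1 + K_pP(s) = 0: s² + 6.7s + 214.5 = 0 ⇒ ω_n = 14.65, ζ = 0.2287.
%OS = 100·exp(−πζ/√(1−ζ²)) = 100·exp(−π·0.2287/√0.9477) = 47.8%.

47.8%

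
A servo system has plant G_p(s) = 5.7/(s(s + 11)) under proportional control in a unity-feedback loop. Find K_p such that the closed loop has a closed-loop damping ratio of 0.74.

Closed-loop characteristic equation: s² + 11s + K_p·5.7 = 0.
So ω_n = √(5.7K_p) and 2ζω_n = 11, giving ζ = 11/(2√(5.7K_p)).
Setting ζ = 0.74: √(5.7K_p) = 11/(2·0.74) = 7.432, so K_p = 55.24/5.7 = 9.69.

K_p = 9.69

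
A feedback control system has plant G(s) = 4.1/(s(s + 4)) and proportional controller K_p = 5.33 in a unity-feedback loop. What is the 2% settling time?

T_s ≈ 2 s

The closed-loop denominator s² + 4s + 21.85 gives ω_n = √21.85 = 4.675 and ζ = 4/(2ω_n) = 0.4278.
2% settling time T_s ≈ 4/(ζω_n) = 4/2 = 2 s.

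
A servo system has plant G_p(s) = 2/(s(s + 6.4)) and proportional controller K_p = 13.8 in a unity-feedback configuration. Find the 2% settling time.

T_s ≈ 1.25 s

Closed-loop characteristic equation: s² + 6.4s + 27.6 = 0, so ω_n = 5.254 rad/s and ζ = 6.4/(2·5.254) = 0.6091.
2% settling time T_s ≈ 4/(ζω_n) = 4/3.2 = 1.25 s.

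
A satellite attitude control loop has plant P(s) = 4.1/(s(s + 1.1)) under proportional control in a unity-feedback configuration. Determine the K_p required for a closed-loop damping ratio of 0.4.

Closed-loop characteristic equation: s² + 1.1s + K_p·4.1 = 0.
So ω_n = √(4.1K_p) and 2ζω_n = 1.1, giving ζ = 1.1/(2√(4.1K_p)).
Setting ζ = 0.4: √(4.1K_p) = 1.1/(2·0.4) = 1.375, so K_p = 1.891/4.1 = 0.461.

K_p = 0.461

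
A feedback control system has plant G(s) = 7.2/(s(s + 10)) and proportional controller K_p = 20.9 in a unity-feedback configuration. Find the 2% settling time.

From 1 + K_pG(s) = 0: s² + 10s + 150.5 = 0 ⇒ ω_n = 12.27, ζ = 0.4076.
2% settling time T_s ≈ 4/(ζω_n) = 4/5 = 0.8 s.

T_s ≈ 0.8 s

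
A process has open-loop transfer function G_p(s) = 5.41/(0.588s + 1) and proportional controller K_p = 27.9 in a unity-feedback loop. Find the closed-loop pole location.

Closed loop: T(s) = K_p·G_p/(1+K_p·G_p) = 150.9/(0.588s + 1 + 150.9), with pole at s = −(1 + 150.9)/0.588 = −258.4.

s = -258.4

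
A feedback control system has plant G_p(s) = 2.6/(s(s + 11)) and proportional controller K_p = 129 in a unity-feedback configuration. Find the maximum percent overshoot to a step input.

37.2%

From 1 + K_pG_p(s) = 0: s² + 11s + 335.4 = 0 ⇒ ω_n = 18.31, ζ = 0.3003.
%OS = 100·exp(−πζ/√(1−ζ²)) = 100·exp(−π·0.3003/√0.9098) = 37.2%.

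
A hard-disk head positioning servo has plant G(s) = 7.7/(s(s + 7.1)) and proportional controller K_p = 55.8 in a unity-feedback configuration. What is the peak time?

T_p = 0.154 s

From 1 + K_pG(s) = 0: s² + 7.1s + 429.7 = 0 ⇒ ω_n = 20.73, ζ = 0.1713.
Damped frequency ω_d = ω_n√(1−ζ²) = 20.42 rad/s, so peak time T_p = π/ω_d = 0.154 s.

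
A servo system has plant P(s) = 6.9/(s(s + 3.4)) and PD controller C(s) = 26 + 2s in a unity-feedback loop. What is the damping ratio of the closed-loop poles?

Forward path: (26 + 2s)·6.9/(s(s+3.4)). The closed-loop characteristic equation is s² + (3.4 + 6.9·2)s + 6.9·26 = 0.
That is s² + 17.2s + 179.4 = 0, so ω_n = 13.39 rad/s and ζ = 17.2/(2·13.39) = 0.6421.

ζ = 0.642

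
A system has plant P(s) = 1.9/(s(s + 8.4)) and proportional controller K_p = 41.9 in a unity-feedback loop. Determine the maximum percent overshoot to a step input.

The closed-loop denominator s² + 8.4s + 79.61 gives ω_n = √79.61 = 8.922 and ζ = 8.4/(2ω_n) = 0.4707.
%OS = 100·exp(−πζ/√(1−ζ²)) = 100·exp(−π·0.4707/√0.7784) = 18.7%.

18.7%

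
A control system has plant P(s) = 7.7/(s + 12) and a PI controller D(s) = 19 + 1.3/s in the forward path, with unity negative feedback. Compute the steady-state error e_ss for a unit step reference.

0

The open loop D(s)P(s) has a pole at the origin (type 1), so the static position error constant is infinite and e_ss = 1/(1+∞) = 0.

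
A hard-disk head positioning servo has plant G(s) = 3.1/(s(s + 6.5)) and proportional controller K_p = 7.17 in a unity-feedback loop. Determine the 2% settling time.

Closed-loop characteristic equation: s² + 6.5s + 22.23 = 0, so ω_n = 4.715 rad/s and ζ = 6.5/(2·4.715) = 0.6894.
2% settling time T_s ≈ 4/(ζω_n) = 4/3.25 = 1.23 s.

T_s ≈ 1.23 s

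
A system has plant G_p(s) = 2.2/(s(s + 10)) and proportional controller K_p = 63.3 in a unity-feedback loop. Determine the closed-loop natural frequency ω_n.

ω_n = 11.8 rad/s

1 + K_p·G_p(s) = 0 gives s² + 10s + 139.3 = 0.
Matching s² + 2ζω_n s + ω_n²: ω_n = √139.3 = 11.8 rad/s and 2ζω_n = 10, so ζ = 10/(2·11.8) = 0.424.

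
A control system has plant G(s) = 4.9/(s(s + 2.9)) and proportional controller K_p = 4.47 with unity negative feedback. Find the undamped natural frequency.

The closed-loop denominator is s(s+2.9) + 4.47·4.9 = s² + 2.9s + 21.9.
So ω_n² = 21.9 ⇒ ω_n = 4.68 rad/s, and ζ = 2.9/(2ω_n) = 0.31.

ω_n = 4.68 rad/s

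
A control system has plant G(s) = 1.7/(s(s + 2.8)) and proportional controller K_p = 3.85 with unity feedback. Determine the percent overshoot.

From 1 + K_pG(s) = 0: s² + 2.8s + 6.545 = 0 ⇒ ω_n = 2.558, ζ = 0.5472.
%OS = 100·exp(−πζ/√(1−ζ²)) = 100·exp(−π·0.5472/√0.7005) = 12.8%.

12.8%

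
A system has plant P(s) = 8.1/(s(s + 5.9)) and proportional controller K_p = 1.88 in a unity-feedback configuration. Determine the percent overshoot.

2.66%

From 1 + K_pP(s) = 0: s² + 5.9s + 15.23 = 0 ⇒ ω_n = 3.902, ζ = 0.756.
%OS = 100·exp(−πζ/√(1−ζ²)) = 100·exp(−π·0.756/√0.4285) = 2.66%.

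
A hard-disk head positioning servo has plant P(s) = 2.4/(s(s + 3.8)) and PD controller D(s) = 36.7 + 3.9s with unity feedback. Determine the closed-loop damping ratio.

ζ = 0.701

Forward path: (36.7 + 3.9s)·2.4/(s(s+3.8)). The closed-loop characteristic equation is s² + (3.8 + 2.4·3.9)s + 2.4·36.7 = 0.
That is s² + 13.16s + 88.08 = 0, so ω_n = 9.385 rad/s and ζ = 13.16/(2·9.385) = 0.7011.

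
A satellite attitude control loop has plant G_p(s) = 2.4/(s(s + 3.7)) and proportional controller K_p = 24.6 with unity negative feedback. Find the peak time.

T_p = 0.421 s

Closed-loop characteristic equation: s² + 3.7s + 59.04 = 0, so ω_n = 7.684 rad/s and ζ = 3.7/(2·7.684) = 0.2408.
Damped frequency ω_d = ω_n√(1−ζ²) = 7.458 rad/s, so peak time T_p = π/ω_d = 0.421 s.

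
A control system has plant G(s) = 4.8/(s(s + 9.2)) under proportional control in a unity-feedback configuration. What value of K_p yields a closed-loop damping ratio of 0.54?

K_p = 15.1

Closed-loop characteristic equation: s² + 9.2s + K_p·4.8 = 0.
So ω_n = √(4.8K_p) and 2ζω_n = 9.2, giving ζ = 9.2/(2√(4.8K_p)).
Setting ζ = 0.54: √(4.8K_p) = 9.2/(2·0.54) = 8.519, so K_p = 72.57/4.8 = 15.1.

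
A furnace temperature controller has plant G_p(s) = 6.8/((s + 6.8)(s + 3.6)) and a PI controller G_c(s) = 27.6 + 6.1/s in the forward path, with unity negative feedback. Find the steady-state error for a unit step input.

The open loop G_c(s)G_p(s) has a pole at the origin (type 1), so the static position error constant is infinite and e_ss = 1/(1+∞) = 0.

0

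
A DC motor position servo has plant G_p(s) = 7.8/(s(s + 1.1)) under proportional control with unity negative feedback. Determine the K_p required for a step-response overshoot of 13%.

K_p = 0.131

From %OS = 100·exp(−πζ/√(1−ζ²)) = 13%, ζ = −ln(0.13)/√(π²+ln²(0.13)) = 0.5446.
Characteristic equation s² + 1.1s + 7.8K_p = 0 gives ζ = 1.1/(2√(7.8K_p)).
Setting ζ = 0.5446: √(7.8K_p) = 1.1/(2·0.5446) = 1.01, so K_p = 1.02/7.8 = 0.131.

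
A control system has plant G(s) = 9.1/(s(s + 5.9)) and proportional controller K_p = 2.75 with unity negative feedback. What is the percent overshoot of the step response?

10.1%

The closed-loop denominator s² + 5.9s + 25.02 gives ω_n = √25.02 = 5.002 and ζ = 5.9/(2ω_n) = 0.5897.
%OS = 100·exp(−πζ/√(1−ζ²)) = 100·exp(−π·0.5897/√0.6522) = 10.1%.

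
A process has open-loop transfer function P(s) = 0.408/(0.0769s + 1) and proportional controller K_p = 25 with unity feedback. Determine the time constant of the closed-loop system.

τ = 0.00687 s

Closed loop: T(s) = K_p·P/(1+K_p·P) = 10.2/(0.0769s + 1 + 10.2), with pole at s = −(1 + 10.2)/0.0769 = −145.6.
Closed-loop time constant τ = 1/145.6 = 0.00687 s.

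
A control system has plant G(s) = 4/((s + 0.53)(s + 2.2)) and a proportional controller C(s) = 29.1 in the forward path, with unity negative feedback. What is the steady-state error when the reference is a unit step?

The loop is type 0. Static position error constant K_pos = C(0)·G(0) = 29.1·3.431 = 99.83.
Steady-state error to a unit step: e_ss = 1/(1+K_pos) = 1/100.8 = 0.00992.

0.00992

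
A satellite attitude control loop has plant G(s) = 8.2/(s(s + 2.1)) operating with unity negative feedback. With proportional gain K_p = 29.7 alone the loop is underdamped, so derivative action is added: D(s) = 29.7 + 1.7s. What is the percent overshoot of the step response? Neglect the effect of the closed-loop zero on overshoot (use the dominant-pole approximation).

15.2%

Forward path: (29.7 + 1.7s)·8.2/(s(s+2.1)). The closed-loop characteristic equation is s² + (2.1 + 8.2·1.7)s + 8.2·29.7 = 0.
That is s² + 16.04s + 243.5 = 0, so ω_n = 15.61 rad/s and ζ = 16.04/(2·15.61) = 0.5139.
%OS = 100·exp(−πζ/√(1−ζ²)) = 15.2%.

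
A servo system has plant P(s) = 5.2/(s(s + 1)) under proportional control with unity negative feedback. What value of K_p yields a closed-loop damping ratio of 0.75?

K_p = 0.0855

Closed-loop characteristic equation: s² + 1s + K_p·5.2 = 0.
So ω_n = √(5.2K_p) and 2ζω_n = 1, giving ζ = 1/(2√(5.2K_p)).
Setting ζ = 0.75: √(5.2K_p) = 1/(2·0.75) = 0.6667, so K_p = 0.4444/5.2 = 0.0855.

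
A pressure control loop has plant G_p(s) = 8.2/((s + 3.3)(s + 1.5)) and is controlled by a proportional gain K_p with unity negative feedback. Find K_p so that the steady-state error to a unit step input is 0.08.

Steady-state error for a unit step on this type-0 loop is 1/(1 + K_p·G_p(0)).
G_p(0) = 1.657. Require 1/(1 + K_p·1.657) = 0.08, so 1 + 1.657·K_p = 12.5.
K_p = (12.5 − 1)/1.657 = 6.94.

K_p = 6.94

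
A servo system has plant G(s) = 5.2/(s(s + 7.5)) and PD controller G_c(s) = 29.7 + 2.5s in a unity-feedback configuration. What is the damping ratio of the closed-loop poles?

ζ = 0.825

Forward path: (29.7 + 2.5s)·5.2/(s(s+7.5)). The closed-loop characteristic equation is s² + (7.5 + 5.2·2.5)s + 5.2·29.7 = 0.
That is s² + 20.5s + 154.4 = 0, so ω_n = 12.43 rad/s and ζ = 20.5/(2·12.43) = 0.8248.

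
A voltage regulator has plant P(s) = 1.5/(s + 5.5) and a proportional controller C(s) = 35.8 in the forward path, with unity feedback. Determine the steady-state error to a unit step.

The loop is type 0. Static position error constant K_pos = C(0)·P(0) = 35.8·0.2727 = 9.764.
Steady-state error to a unit step: e_ss = 1/(1+K_pos) = 1/10.76 = 0.0929.

0.0929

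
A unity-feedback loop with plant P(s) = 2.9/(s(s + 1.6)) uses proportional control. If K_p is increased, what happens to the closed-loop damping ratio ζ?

decrease

ζ = 1.6/(2√(2.9K_p)); increasing K_p raises the denominator, so ζ falls.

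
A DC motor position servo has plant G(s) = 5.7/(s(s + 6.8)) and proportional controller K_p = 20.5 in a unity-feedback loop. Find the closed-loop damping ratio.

The closed-loop denominator is s(s+6.8) + 20.5·5.7 = s² + 6.8s + 116.9.
So ω_n² = 116.9 ⇒ ω_n = 10.81 rad/s, and ζ = 6.8/(2ω_n) = 0.315.

ζ = 0.315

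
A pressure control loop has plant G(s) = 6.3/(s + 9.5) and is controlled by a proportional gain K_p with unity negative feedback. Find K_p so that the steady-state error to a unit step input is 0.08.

The loop is type 0, so e_ss(step) = 1/(1 + K_pos) with K_pos = K_p·G(0).
G(0) = 0.6632. Require 1/(1 + K_p·0.6632) = 0.08, so 1 + 0.6632·K_p = 12.5.
K_p = (12.5 − 1)/0.6632 = 17.3.

K_p = 17.3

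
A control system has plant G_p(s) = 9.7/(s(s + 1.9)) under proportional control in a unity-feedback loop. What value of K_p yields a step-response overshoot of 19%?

From %OS = 100·exp(−πζ/√(1−ζ²)) = 19%, ζ = −ln(0.19)/√(π²+ln²(0.19)) = 0.4673.
Characteristic equation s² + 1.9s + 9.7K_p = 0 gives ζ = 1.9/(2√(9.7K_p)).
Setting ζ = 0.4673: √(9.7K_p) = 1.9/(2·0.4673) = 2.033, so K_p = 4.132/9.7 = 0.426.

K_p = 0.426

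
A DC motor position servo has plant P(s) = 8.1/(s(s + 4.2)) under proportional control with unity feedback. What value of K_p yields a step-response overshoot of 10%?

From %OS = 100·exp(−πζ/√(1−ζ²)) = 10%, ζ = −ln(0.1)/√(π²+ln²(0.1)) = 0.5912.
Characteristic equation s² + 4.2s + 8.1K_p = 0 gives ζ = 4.2/(2√(8.1K_p)).
Setting ζ = 0.5912: √(8.1K_p) = 4.2/(2·0.5912) = 3.552, so K_p = 12.62/8.1 = 1.56.

K_p = 1.56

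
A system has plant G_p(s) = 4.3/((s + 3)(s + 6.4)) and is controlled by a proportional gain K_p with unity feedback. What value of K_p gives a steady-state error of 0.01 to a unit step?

K_p = 442

For a type-0 loop with proportional control, e_ss = 1/(1 + K_p·G_p(0)).
G_p(0) = 0.224. Require 1/(1 + K_p·0.224) = 0.01, so 1 + 0.224·K_p = 100.
K_p = (100 − 1)/0.224 = 442.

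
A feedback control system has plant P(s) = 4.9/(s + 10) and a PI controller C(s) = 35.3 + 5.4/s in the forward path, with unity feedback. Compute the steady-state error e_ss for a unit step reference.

The open loop C(s)P(s) has a pole at the origin (type 1), so the static position error constant is infinite and e_ss = 1/(1+∞) = 0.

0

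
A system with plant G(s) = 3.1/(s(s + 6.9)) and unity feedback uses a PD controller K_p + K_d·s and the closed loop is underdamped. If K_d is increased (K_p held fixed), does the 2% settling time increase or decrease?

decrease

Characteristic equation s² + (6.9 + 3.1K_d)s + 3.1K_p = 0: raising K_d increases ζω_n = (6.9+3.1K_d)/2 while the loop stays underdamped, so T_s ≈ 4/(ζω_n) decreases.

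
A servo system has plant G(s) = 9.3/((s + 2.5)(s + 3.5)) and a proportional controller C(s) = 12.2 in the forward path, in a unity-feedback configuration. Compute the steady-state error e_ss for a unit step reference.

0.0716

The loop is type 0. Static position error constant K_pos = C(0)·G(0) = 12.2·1.063 = 12.97.
Steady-state error to a unit step: e_ss = 1/(1+K_pos) = 1/13.97 = 0.0716.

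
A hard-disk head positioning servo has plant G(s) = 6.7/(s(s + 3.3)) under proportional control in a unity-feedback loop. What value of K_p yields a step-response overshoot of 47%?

From %OS = 100·exp(−πζ/√(1−ζ²)) = 47%, ζ = −ln(0.47)/√(π²+ln²(0.47)) = 0.2337.
Characteristic equation s² + 3.3s + 6.7K_p = 0 gives ζ = 3.3/(2√(6.7K_p)).
Setting ζ = 0.2337: √(6.7K_p) = 3.3/(2·0.2337) = 7.061, so K_p = 49.86/6.7 = 7.44.

K_p = 7.44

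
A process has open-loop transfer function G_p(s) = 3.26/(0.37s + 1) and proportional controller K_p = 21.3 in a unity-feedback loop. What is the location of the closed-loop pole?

Closed loop: T(s) = K_p·G_p/(1+K_p·G_p) = 69.44/(0.37s + 1 + 69.44), with pole at s = −(1 + 69.44)/0.37 = −190.4.

s = -190.4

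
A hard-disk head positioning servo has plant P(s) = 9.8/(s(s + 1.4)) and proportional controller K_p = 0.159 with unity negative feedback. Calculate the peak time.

Closed-loop characteristic equation: s² + 1.4s + 1.558 = 0, so ω_n = 1.248 rad/s and ζ = 1.4/(2·1.248) = 0.5608.
Damped frequency ω_d = ω_n√(1−ζ²) = 1.034 rad/s, so peak time T_p = π/ω_d = 3.04 s.

T_p = 3.04 s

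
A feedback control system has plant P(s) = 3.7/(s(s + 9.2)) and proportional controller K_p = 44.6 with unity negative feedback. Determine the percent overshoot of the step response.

From 1 + K_pP(s) = 0: s² + 9.2s + 165 = 0 ⇒ ω_n = 12.85, ζ = 0.3581.
%OS = 100·exp(−πζ/√(1−ζ²)) = 100·exp(−π·0.3581/√0.8718) = 30%.

30%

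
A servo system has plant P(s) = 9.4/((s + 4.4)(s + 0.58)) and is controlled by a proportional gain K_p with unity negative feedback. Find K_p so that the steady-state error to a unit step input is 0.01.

For a type-0 loop with proportional control, e_ss = 1/(1 + K_p·P(0)).
P(0) = 3.683. Require 1/(1 + K_p·3.683) = 0.01, so 1 + 3.683·K_p = 100.
K_p = (100 − 1)/3.683 = 26.9.

K_p = 26.9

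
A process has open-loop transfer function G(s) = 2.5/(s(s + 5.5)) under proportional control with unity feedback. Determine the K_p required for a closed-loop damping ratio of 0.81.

K_p = 4.61

Closed-loop characteristic equation: s² + 5.5s + K_p·2.5 = 0.
So ω_n = √(2.5K_p) and 2ζω_n = 5.5, giving ζ = 5.5/(2√(2.5K_p)).
Setting ζ = 0.81: √(2.5K_p) = 5.5/(2·0.81) = 3.395, so K_p = 11.53/2.5 = 4.61.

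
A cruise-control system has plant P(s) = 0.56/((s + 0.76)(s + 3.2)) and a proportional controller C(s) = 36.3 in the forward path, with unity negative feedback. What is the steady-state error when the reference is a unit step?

0.107

The loop is type 0. Static position error constant K_pos = C(0)·P(0) = 36.3·0.2303 = 8.359.
Steady-state error to a unit step: e_ss = 1/(1+K_pos) = 1/9.359 = 0.107.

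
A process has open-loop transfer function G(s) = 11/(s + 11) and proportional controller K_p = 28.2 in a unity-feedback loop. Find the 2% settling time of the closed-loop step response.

Closed-loop transfer function: T(s) = K_p·G(s)/(1 + K_p·G(s)) = 310.2/(s + 11 + 310.2) = 310.2/(s + 321.2).
Time constant τ = 1/321.2 = 0.003113 s, so the 2% settling time is about 4τ = 0.0125 s.

T_s ≈ 0.0125 s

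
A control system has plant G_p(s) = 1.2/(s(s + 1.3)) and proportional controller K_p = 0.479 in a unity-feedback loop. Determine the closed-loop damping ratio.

ζ = 0.857

With unity feedback the closed-loop characteristic equation is s² + 1.3s + 0.479·1.2 = s² + 1.3s + 0.5748 = 0.
So ω_n² = 0.5748 ⇒ ω_n = 0.7582 rad/s, and ζ = 1.3/(2ω_n) = 0.857.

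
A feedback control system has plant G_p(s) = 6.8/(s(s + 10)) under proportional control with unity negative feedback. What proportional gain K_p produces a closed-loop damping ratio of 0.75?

K_p = 6.54

Closed-loop characteristic equation: s² + 10s + K_p·6.8 = 0.
So ω_n = √(6.8K_p) and 2ζω_n = 10, giving ζ = 10/(2√(6.8K_p)).
Setting ζ = 0.75: √(6.8K_p) = 10/(2·0.75) = 6.667, so K_p = 44.44/6.8 = 6.54.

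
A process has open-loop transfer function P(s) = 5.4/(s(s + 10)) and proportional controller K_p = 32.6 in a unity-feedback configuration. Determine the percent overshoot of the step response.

27.9%

The closed-loop denominator s² + 10s + 176 gives ω_n = √176 = 13.27 and ζ = 10/(2ω_n) = 0.3768.
%OS = 100·exp(−πζ/√(1−ζ²)) = 100·exp(−π·0.3768/√0.858) = 27.9%.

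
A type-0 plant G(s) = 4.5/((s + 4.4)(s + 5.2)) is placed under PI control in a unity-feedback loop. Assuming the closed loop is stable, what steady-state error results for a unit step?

0

The PI controller's integrator makes the forward path type 1, so e_ss to a step is zero.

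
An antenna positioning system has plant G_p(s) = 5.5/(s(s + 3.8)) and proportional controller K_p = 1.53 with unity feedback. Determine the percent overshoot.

Closed-loop characteristic equation: s² + 3.8s + 8.415 = 0, so ω_n = 2.901 rad/s and ζ = 3.8/(2·2.901) = 0.655.
%OS = 100·exp(−πζ/√(1−ζ²)) = 100·exp(−π·0.655/√0.571) = 6.57%.

6.57%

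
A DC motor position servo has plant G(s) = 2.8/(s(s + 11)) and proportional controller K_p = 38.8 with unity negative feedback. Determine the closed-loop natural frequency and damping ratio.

ω_n = 10.4 rad/s, ζ = 0.528

The closed-loop denominator is s(s+11) + 38.8·2.8 = s² + 11s + 108.6.
Matching s² + 2ζω_n s + ω_n²: ω_n = √108.6 = 10.42 rad/s and 2ζω_n = 11, so ζ = 11/(2·10.42) = 0.528.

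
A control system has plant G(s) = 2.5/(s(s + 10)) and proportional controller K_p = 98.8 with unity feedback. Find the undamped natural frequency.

ω_n = 15.7 rad/s

With unity feedback the closed-loop characteristic equation is s² + 10s + 98.8·2.5 = s² + 10s + 247 = 0.
So ω_n² = 247 ⇒ ω_n = 15.72 rad/s, and ζ = 10/(2ω_n) = 0.318.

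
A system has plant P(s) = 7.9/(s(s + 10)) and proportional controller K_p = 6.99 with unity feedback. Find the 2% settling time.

T_s ≈ 0.8 s

From 1 + K_pP(s) = 0: s² + 10s + 55.22 = 0 ⇒ ω_n = 7.431, ζ = 0.6728.
2% settling time T_s ≈ 4/(ζω_n) = 4/5 = 0.8 s.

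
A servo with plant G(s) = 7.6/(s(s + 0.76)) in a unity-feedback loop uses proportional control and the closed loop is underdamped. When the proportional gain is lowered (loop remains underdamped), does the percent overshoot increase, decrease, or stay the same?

decrease

ζ = 0.76/(2√(7.6K_p)) rises as K_p falls; higher damping means less overshoot.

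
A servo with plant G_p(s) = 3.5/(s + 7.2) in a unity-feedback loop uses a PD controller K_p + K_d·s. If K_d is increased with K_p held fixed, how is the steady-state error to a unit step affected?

At s = 0 the derivative term contributes nothing: C(0) = K_p regardless of K_d, so K_pos = K_p·G_p(0) and e_ss are unchanged.

unchanged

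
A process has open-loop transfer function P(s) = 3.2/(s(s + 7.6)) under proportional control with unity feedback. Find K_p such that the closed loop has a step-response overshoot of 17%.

K_p = 18.7

From %OS = 100·exp(−πζ/√(1−ζ²)) = 17%, ζ = −ln(0.17)/√(π²+ln²(0.17)) = 0.4913.
Characteristic equation s² + 7.6s + 3.2K_p = 0 gives ζ = 7.6/(2√(3.2K_p)).
Setting ζ = 0.4913: √(3.2K_p) = 7.6/(2·0.4913) = 7.735, so K_p = 59.83/3.2 = 18.7.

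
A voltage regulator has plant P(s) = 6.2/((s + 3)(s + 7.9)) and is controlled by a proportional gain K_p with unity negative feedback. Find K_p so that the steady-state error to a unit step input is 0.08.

For a type-0 loop with proportional control, e_ss = 1/(1 + K_p·P(0)).
P(0) = 0.2616. Require 1/(1 + K_p·0.2616) = 0.08, so 1 + 0.2616·K_p = 12.5.
K_p = (12.5 − 1)/0.2616 = 44.

K_p = 44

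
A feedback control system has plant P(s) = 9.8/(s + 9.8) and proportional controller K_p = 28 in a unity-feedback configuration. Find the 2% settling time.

T_s ≈ 0.0141 s

Closed-loop transfer function: T(s) = K_p·P(s)/(1 + K_p·P(s)) = 274.4/(s + 9.8 + 274.4) = 274.4/(s + 284.2).
Time constant τ = 1/284.2 = 0.003519 s, so the 2% settling time is about 4τ = 0.0141 s.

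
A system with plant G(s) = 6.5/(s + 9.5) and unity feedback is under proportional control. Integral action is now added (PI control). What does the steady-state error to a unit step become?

The integrator makes K_pos = lim_{s→0} C(s)G(s) infinite, so e_ss = 1/(1+K_pos) = 0.

0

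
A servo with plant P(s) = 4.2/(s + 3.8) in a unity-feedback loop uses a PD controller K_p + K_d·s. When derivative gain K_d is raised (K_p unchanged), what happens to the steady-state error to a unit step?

unchanged

K_d affects only the transient (the s-coefficient); the DC loop gain, and hence e_ss, depends only on K_p.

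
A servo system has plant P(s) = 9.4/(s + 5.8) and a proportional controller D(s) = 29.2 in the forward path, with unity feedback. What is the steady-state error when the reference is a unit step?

0.0207

The loop is type 0. Static position error constant K_pos = D(0)·P(0) = 29.2·1.621 = 47.32.
Steady-state error to a unit step: e_ss = 1/(1+K_pos) = 1/48.32 = 0.0207.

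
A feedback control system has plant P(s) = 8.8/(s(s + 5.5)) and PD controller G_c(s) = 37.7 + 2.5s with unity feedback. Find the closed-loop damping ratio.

ζ = 0.755

Forward path: (37.7 + 2.5s)·8.8/(s(s+5.5)). The closed-loop characteristic equation is s² + (5.5 + 8.8·2.5)s + 8.8·37.7 = 0.
That is s² + 27.5s + 331.8 = 0, so ω_n = 18.21 rad/s and ζ = 27.5/(2·18.21) = 0.7549.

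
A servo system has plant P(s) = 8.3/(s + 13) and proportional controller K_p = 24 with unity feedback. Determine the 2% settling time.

T_s ≈ 0.0189 s

Closed-loop transfer function: T(s) = K_p·P(s)/(1 + K_p·P(s)) = 199.2/(s + 13 + 199.2) = 199.2/(s + 212.2).
Time constant τ = 1/212.2 = 0.004713 s, so the 2% settling time is about 4τ = 0.0189 s.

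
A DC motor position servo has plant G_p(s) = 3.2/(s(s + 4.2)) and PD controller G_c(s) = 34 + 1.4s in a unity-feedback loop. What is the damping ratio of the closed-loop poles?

ζ = 0.416

Forward path: (34 + 1.4s)·3.2/(s(s+4.2)). The closed-loop characteristic equation is s² + (4.2 + 3.2·1.4)s + 3.2·34 = 0.
That is s² + 8.68s + 108.8 = 0, so ω_n = 10.43 rad/s and ζ = 8.68/(2·10.43) = 0.4161.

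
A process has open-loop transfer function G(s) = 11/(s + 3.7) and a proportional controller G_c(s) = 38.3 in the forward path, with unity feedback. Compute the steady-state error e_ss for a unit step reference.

The loop is type 0. Static position error constant K_pos = G_c(0)·G(0) = 38.3·2.973 = 113.9.
Steady-state error to a unit step: e_ss = 1/(1+K_pos) = 1/114.9 = 0.00871.

0.00871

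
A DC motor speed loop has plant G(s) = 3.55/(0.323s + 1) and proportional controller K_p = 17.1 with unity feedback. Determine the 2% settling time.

T_s ≈ 0.0209 s

Closed loop: T(s) = K_p·G/(1+K_p·G) = 60.71/(0.323s + 1 + 60.71), with pole at s = −(1 + 60.71)/0.323 = −191.
τ = 1/191 = 0.005235 s, so 2% settling time ≈ 4τ = 0.0209 s.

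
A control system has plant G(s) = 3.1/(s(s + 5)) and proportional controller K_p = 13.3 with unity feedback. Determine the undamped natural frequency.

1 + K_p·G(s) = 0 gives s² + 5s + 41.23 = 0.
Matching s² + 2ζω_n s + ω_n²: ω_n = √41.23 = 6.421 rad/s and 2ζω_n = 5, so ζ = 5/(2·6.421) = 0.389.

ω_n = 6.42 rad/s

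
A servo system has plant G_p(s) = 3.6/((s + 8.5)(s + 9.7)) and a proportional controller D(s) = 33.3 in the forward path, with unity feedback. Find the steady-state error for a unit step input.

0.408

The loop is type 0. Static position error constant K_pos = D(0)·G_p(0) = 33.3·0.04366 = 1.454.
Steady-state error to a unit step: e_ss = 1/(1+K_pos) = 1/2.454 = 0.408.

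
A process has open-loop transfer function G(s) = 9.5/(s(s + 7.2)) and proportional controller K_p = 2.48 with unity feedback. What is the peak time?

From 1 + K_pG(s) = 0: s² + 7.2s + 23.56 = 0 ⇒ ω_n = 4.854, ζ = 0.7417.
Damped frequency ω_d = ω_n√(1−ζ²) = 3.256 rad/s, so peak time T_p = π/ω_d = 0.965 s.

T_p = 0.965 s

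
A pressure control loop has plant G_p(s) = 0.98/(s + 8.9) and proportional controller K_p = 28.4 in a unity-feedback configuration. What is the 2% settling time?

Closed-loop transfer function: T(s) = K_p·G_p(s)/(1 + K_p·G_p(s)) = 27.83/(s + 8.9 + 27.83) = 27.83/(s + 36.73).
Time constant τ = 1/36.73 = 0.02722 s, so the 2% settling time is about 4τ = 0.109 s.

T_s ≈ 0.109 s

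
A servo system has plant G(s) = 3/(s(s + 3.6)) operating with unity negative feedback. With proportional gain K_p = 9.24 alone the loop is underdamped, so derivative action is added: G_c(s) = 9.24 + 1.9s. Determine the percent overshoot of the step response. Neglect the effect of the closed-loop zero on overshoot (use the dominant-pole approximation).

0.27%

Forward path: (9.24 + 1.9s)·3/(s(s+3.6)). The closed-loop characteristic equation is s² + (3.6 + 3·1.9)s + 3·9.24 = 0.
That is s² + 9.3s + 27.72 = 0, so ω_n = 5.265 rad/s and ζ = 9.3/(2·5.265) = 0.8832.
%OS = 100·exp(−πζ/√(1−ζ²)) = 0.27%.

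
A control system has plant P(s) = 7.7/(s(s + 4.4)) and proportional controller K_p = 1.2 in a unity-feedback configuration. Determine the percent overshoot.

3.71%

The closed-loop denominator s² + 4.4s + 9.24 gives ω_n = √9.24 = 3.04 and ζ = 4.4/(2ω_n) = 0.7237.
%OS = 100·exp(−πζ/√(1−ζ²)) = 100·exp(−π·0.7237/√0.4762) = 3.71%.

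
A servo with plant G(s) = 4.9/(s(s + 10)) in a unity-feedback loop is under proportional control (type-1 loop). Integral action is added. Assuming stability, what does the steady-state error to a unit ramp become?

0

The integrator raises the loop to type 2, so K_v → ∞ and e_ss to a ramp is zero.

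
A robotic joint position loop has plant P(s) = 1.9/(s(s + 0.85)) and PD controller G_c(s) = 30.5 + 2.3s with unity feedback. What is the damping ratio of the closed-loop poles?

Forward path: (30.5 + 2.3s)·1.9/(s(s+0.85)). The closed-loop characteristic equation is s² + (0.85 + 1.9·2.3)s + 1.9·30.5 = 0.
That is s² + 5.22s + 57.95 = 0, so ω_n = 7.612 rad/s and ζ = 5.22/(2·7.612) = 0.3429.

ζ = 0.343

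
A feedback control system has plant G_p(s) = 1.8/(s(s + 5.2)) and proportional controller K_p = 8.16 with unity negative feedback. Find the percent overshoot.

5.5%

From 1 + K_pG_p(s) = 0: s² + 5.2s + 14.69 = 0 ⇒ ω_n = 3.832, ζ = 0.6784.
%OS = 100·exp(−πζ/√(1−ζ²)) = 100·exp(−π·0.6784/√0.5398) = 5.5%.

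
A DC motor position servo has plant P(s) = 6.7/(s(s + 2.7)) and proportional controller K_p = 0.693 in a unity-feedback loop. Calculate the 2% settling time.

From 1 + K_pP(s) = 0: s² + 2.7s + 4.643 = 0 ⇒ ω_n = 2.155, ζ = 0.6265.
2% settling time T_s ≈ 4/(ζω_n) = 4/1.35 = 2.96 s.

T_s ≈ 2.96 s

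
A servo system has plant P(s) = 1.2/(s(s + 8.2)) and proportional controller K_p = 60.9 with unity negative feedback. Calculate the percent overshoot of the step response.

18%

The closed-loop denominator s² + 8.2s + 73.08 gives ω_n = √73.08 = 8.549 and ζ = 8.2/(2ω_n) = 0.4796.
%OS = 100·exp(−πζ/√(1−ζ²)) = 100·exp(−π·0.4796/√0.77) = 18%.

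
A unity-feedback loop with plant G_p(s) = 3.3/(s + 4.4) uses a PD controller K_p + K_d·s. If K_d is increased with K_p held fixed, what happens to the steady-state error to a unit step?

K_d affects only the transient (the s-coefficient); the DC loop gain, and hence e_ss, depends only on K_p.

unchanged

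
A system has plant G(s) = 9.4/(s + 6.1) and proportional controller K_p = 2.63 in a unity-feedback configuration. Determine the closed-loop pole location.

Closed-loop transfer function: T(s) = K_p·G(s)/(1 + K_p·G(s)) = 24.72/(s + 6.1 + 24.72) = 24.72/(s + 30.82).
The closed-loop pole is at s = −30.82.

s = -30.82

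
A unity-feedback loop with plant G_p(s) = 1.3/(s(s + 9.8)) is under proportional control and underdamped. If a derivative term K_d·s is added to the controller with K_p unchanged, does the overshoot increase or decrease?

With PD the characteristic equation becomes s² + (a + K·K_d)s + K·K_p = 0; the damping term grows, ζ rises, overshoot falls.

decrease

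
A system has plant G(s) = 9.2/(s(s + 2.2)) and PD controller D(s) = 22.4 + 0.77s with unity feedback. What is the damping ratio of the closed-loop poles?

ζ = 0.323

Forward path: (22.4 + 0.77s)·9.2/(s(s+2.2)). The closed-loop characteristic equation is s² + (2.2 + 9.2·0.77)s + 9.2·22.4 = 0.
That is s² + 9.284s + 206.1 = 0, so ω_n = 14.36 rad/s and ζ = 9.284/(2·14.36) = 0.3234.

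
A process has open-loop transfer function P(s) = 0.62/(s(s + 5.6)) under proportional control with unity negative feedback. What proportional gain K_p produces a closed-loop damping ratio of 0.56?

Closed-loop characteristic equation: s² + 5.6s + K_p·0.62 = 0.
So ω_n = √(0.62K_p) and 2ζω_n = 5.6, giving ζ = 5.6/(2√(0.62K_p)).
Setting ζ = 0.56: √(0.62K_p) = 5.6/(2·0.56) = 5, so K_p = 25/0.62 = 40.3.

K_p = 40.3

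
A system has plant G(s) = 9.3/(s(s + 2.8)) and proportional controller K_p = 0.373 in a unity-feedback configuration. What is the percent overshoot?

2.79%

Closed-loop characteristic equation: s² + 2.8s + 3.469 = 0, so ω_n = 1.862 rad/s and ζ = 2.8/(2·1.862) = 0.7517.
%OS = 100·exp(−πζ/√(1−ζ²)) = 100·exp(−π·0.7517/√0.435) = 2.79%.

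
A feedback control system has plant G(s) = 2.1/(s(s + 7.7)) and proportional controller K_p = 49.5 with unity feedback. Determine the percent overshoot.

The closed-loop denominator s² + 7.7s + 104 gives ω_n = √104 = 10.2 and ζ = 7.7/(2ω_n) = 0.3776.
%OS = 100·exp(−πζ/√(1−ζ²)) = 100·exp(−π·0.3776/√0.8574) = 27.8%.

27.8%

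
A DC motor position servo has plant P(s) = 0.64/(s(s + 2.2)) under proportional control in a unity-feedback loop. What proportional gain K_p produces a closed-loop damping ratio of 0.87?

K_p = 2.5

Closed-loop characteristic equation: s² + 2.2s + K_p·0.64 = 0.
So ω_n = √(0.64K_p) and 2ζω_n = 2.2, giving ζ = 2.2/(2√(0.64K_p)).
Setting ζ = 0.87: √(0.64K_p) = 2.2/(2·0.87) = 1.264, so K_p = 1.599/0.64 = 2.5.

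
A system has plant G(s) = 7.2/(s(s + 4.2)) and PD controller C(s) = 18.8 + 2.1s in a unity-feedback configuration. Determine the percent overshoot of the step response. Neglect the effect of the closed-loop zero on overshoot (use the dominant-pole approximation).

0.928%

Forward path: (18.8 + 2.1s)·7.2/(s(s+4.2)). The closed-loop characteristic equation is s² + (4.2 + 7.2·2.1)s + 7.2·18.8 = 0.
That is s² + 19.32s + 135.4 = 0, so ω_n = 11.63 rad/s and ζ = 19.32/(2·11.63) = 0.8303.
%OS = 100·exp(−πζ/√(1−ζ²)) = 0.928%.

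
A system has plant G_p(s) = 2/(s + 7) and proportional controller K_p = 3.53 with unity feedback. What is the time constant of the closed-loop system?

Closed-loop transfer function: T(s) = K_p·G_p(s)/(1 + K_p·G_p(s)) = 7.06/(s + 7 + 7.06) = 7.06/(s + 14.06).
Time constant τ = 1/14.06 = 0.0711 s.

τ = 0.0711 s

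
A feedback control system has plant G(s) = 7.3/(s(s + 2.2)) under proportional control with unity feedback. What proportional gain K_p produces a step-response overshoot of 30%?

K_p = 1.29

From %OS = 100·exp(−πζ/√(1−ζ²)) = 30%, ζ = −ln(0.3)/√(π²+ln²(0.3)) = 0.3579.
Characteristic equation s² + 2.2s + 7.3K_p = 0 gives ζ = 2.2/(2√(7.3K_p)).
Setting ζ = 0.3579: √(7.3K_p) = 2.2/(2·0.3579) = 3.074, so K_p = 9.449/7.3 = 1.29.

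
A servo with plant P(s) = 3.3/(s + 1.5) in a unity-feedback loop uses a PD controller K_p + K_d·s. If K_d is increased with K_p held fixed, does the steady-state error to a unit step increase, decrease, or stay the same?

unchanged

K_d affects only the transient (the s-coefficient); the DC loop gain, and hence e_ss, depends only on K_p.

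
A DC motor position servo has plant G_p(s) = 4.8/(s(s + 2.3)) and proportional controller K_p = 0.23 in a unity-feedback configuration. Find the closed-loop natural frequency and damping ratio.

ω_n = 1.05 rad/s, ζ = 1.09

The closed-loop denominator is s(s+2.3) + 0.23·4.8 = s² + 2.3s + 1.104.
Matching s² + 2ζω_n s + ω_n²: ω_n = √1.104 = 1.051 rad/s and 2ζω_n = 2.3, so ζ = 2.3/(2·1.051) = 1.09.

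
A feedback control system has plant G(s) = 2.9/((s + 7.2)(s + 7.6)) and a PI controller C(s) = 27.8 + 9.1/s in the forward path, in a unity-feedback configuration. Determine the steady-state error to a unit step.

The open loop C(s)G(s) has a pole at the origin (type 1), so the static position error constant is infinite and e_ss = 1/(1+∞) = 0.

0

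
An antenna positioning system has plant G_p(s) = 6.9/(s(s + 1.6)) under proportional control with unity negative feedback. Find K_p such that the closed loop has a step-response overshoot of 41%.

From %OS = 100·exp(−πζ/√(1−ζ²)) = 41%, ζ = −ln(0.41)/√(π²+ln²(0.41)) = 0.273.
Characteristic equation s² + 1.6s + 6.9K_p = 0 gives ζ = 1.6/(2√(6.9K_p)).
Setting ζ = 0.273: √(6.9K_p) = 1.6/(2·0.273) = 2.93, so K_p = 8.586/6.9 = 1.24.

K_p = 1.24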